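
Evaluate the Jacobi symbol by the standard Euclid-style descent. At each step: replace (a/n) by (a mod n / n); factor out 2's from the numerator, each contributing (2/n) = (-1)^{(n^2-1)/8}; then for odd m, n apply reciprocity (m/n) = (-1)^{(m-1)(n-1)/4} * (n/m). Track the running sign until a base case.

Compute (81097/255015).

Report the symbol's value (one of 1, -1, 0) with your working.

-1

flip (81097/255015) -> (255015/81097): both odd, 81097 mod 4 = 1, 255015 mod 4 = 3, so the flip contributes +1; sign now +1
(255015/81097): 255015 mod 81097 = 11724, so (255015/81097) = (11724/81097)
factor out 2^2: 11724 = 2^2·2931; with 81097 mod 8 = 1, (2/81097) = +1; sign now +1; continue with (2931/81097)
flip (2931/81097) -> (81097/2931): both odd, 2931 mod 4 = 3, 81097 mod 4 = 1, so the flip contributes +1; sign now +1
(81097/2931): 81097 mod 2931 = 1960, so (81097/2931) = (1960/2931)
factor out 2^3: 1960 = 2^3·245; with 2931 mod 8 = 3, (2/2931) = -1; sign now -1; continue with (245/2931)
flip (245/2931) -> (2931/245): both odd, 245 mod 4 = 1, 2931 mod 4 = 3, so the flip contributes +1; sign now -1
(2931/245): 2931 mod 245 = 236, so (2931/245) = (236/245)
factor out 2^2: 236 = 2^2·59; with 245 mod 8 = 5, (2/245) = -1; sign now -1; continue with (59/245)
flip (59/245) -> (245/59): both odd, 59 mod 4 = 3, 245 mod 4 = 1, so the flip contributes +1; sign now -1
(245/59): 245 mod 59 = 9, so (245/59) = (9/59)
flip (9/59) -> (59/9): both odd, 9 mod 4 = 1, 59 mod 4 = 3, so the flip contributes +1; sign now -1
(59/9): 59 mod 9 = 5, so (59/9) = (5/9)
flip (5/9) -> (9/5): both odd, 5 mod 4 = 1, 9 mod 4 = 1, so the flip contributes +1; sign now -1
(9/5): 9 mod 5 = 4, so (9/5) = (4/5)
factor out 2^2: 4 = 2^2·1; with 5 mod 8 = 5, (2/5) = -1; sign now -1; continue with (1/5)
reached (1/5) = 1, so the symbol is -1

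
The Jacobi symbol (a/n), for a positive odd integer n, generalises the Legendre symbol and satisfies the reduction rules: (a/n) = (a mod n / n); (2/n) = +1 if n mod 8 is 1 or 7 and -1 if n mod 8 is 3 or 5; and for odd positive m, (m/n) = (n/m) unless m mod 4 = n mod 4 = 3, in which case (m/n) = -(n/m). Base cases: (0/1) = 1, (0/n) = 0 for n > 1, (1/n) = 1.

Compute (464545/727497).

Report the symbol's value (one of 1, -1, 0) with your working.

1

flip (464545/727497) -> (727497/464545): both odd, 464545 mod 4 = 1, 727497 mod 4 = 1, so the flip contributes +1; sign now +1
(727497/464545): 727497 mod 464545 = 262952, so (727497/464545) = (262952/464545)
factor out 2^3: 262952 = 2^3·32869; with 464545 mod 8 = 1, (2/464545) = +1; sign now +1; continue with (32869/464545)
flip (32869/464545) -> (464545/32869): both odd, 32869 mod 4 = 1, 464545 mod 4 = 1, so the flip contributes +1; sign now +1
(464545/32869): 464545 mod 32869 = 4379, so (464545/32869) = (4379/32869)
flip (4379/32869) -> (32869/4379): both odd, 4379 mod 4 = 3, 32869 mod 4 = 1, so the flip contributes +1; sign now +1
(32869/4379): 32869 mod 4379 = 2216, so (32869/4379) = (2216/4379)
factor out 2^3: 2216 = 2^3·277; with 4379 mod 8 = 3, (2/4379) = -1; sign now -1; continue with (277/4379)
flip (277/4379) -> (4379/277): both odd, 277 mod 4 = 1, 4379 mod 4 = 3, so the flip contributes +1; sign now -1
(4379/277): 4379 mod 277 = 224, so (4379/277) = (224/277)
factor out 2^5: 224 = 2^5·7; with 277 mod 8 = 5, (2/277) = -1; sign now +1; continue with (7/277)
flip (7/277) -> (277/7): both odd, 7 mod 4 = 3, 277 mod 4 = 1, so the flip contributes +1; sign now +1
(277/7): 277 mod 7 = 4, so (277/7) = (4/7)
factor out 2^2: 4 = 2^2·1; with 7 mod 8 = 7, (2/7) = +1; sign now +1; continue with (1/7)
reached (1/7) = 1, so the symbol is +1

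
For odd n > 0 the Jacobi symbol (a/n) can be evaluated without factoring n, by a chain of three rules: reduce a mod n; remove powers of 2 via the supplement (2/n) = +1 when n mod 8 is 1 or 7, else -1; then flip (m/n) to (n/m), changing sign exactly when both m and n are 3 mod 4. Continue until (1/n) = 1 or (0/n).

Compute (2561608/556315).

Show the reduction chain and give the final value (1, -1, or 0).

(2561608/556315): 2561608 mod 556315 = 336348, so (2561608/556315) = (336348/556315)
factor out 2^2: 336348 = 2^2·84087; with 556315 mod 8 = 3, (2/556315) = -1; sign now +1; continue with (84087/556315)
flip (84087/556315) -> (556315/84087): both odd, 84087 mod 4 = 3, 556315 mod 4 = 3, so the flip contributes -1; sign now -1
(556315/84087): 556315 mod 84087 = 51793, so (556315/84087) = (51793/84087)
flip (51793/84087) -> (84087/51793): both odd, 51793 mod 4 = 1, 84087 mod 4 = 3, so the flip contributes +1; sign now -1
(84087/51793): 84087 mod 51793 = 32294, so (84087/51793) = (32294/51793)
factor out 2^1: 32294 = 2^1·16147; with 51793 mod 8 = 1, (2/51793) = +1; sign now -1; continue with (16147/51793)
flip (16147/51793) -> (51793/16147): both odd, 16147 mod 4 = 3, 51793 mod 4 = 1, so the flip contributes +1; sign now -1
(51793/16147): 51793 mod 16147 = 3352, so (51793/16147) = (3352/16147)
factor out 2^3: 3352 = 2^3·419; with 16147 mod 8 = 3, (2/16147) = -1; sign now +1; continue with (419/16147)
flip (419/16147) -> (16147/419): both odd, 419 mod 4 = 3, 16147 mod 4 = 3, so the flip contributes -1; sign now -1
(16147/419): 16147 mod 419 = 225, so (16147/419) = (225/419)
flip (225/419) -> (419/225): both odd, 225 mod 4 = 1, 419 mod 4 = 3, so the flip contributes +1; sign now -1
(419/225): 419 mod 225 = 194, so (419/225) = (194/225)
factor out 2^1: 194 = 2^1·97; with 225 mod 8 = 1, (2/225) = +1; sign now -1; continue with (97/225)
flip (97/225) -> (225/97): both odd, 97 mod 4 = 1, 225 mod 4 = 1, so the flip contributes +1; sign now -1
(225/97): 225 mod 97 = 31, so (225/97) = (31/97)
flip (31/97) -> (97/31): both odd, 31 mod 4 = 3, 97 mod 4 = 1, so the flip contributes +1; sign now -1
(97/31): 97 mod 31 = 4, so (97/31) = (4/31)
factor out 2^2: 4 = 2^2·1; with 31 mod 8 = 7, (2/31) = +1; sign now -1; continue with (1/31)
reached (1/31) = 1, so the symbol is -1

-1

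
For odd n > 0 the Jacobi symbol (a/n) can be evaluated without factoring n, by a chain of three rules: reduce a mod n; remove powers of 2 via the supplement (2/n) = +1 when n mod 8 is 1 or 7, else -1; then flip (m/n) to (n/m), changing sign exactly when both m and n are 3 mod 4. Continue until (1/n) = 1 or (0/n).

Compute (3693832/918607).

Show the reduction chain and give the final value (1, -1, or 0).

(3693832/918607) = (19404/918607)   [reduce mod 918607]
19404 = 2^2·4851; (2/918607) = +1 since 918607 mod 8 = 7, so (19404/918607) = (+1)^2·(4851/918607); sign now +1
reciprocity: (4851/918607) = -1·(918607/4851) since 4851 mod 4 = 3, 918607 mod 4 = 3; sign now -1
(918607/4851) = (1768/4851)   [reduce mod 4851]
1768 = 2^3·221; (2/4851) = -1 since 4851 mod 8 = 3, so (1768/4851) = (-1)^3·(221/4851); sign now +1
reciprocity: (221/4851) = +1·(4851/221) since 221 mod 4 = 1, 4851 mod 4 = 3; sign now +1
(4851/221) = (210/221)   [reduce mod 221]
210 = 2^1·105; (2/221) = -1 since 221 mod 8 = 5, so (210/221) = (-1)^1·(105/221); sign now -1
reciprocity: (105/221) = +1·(221/105) since 105 mod 4 = 1, 221 mod 4 = 1; sign now -1
(221/105) = (11/105)   [reduce mod 105]
reciprocity: (11/105) = +1·(105/11) since 11 mod 4 = 3, 105 mod 4 = 1; sign now -1
(105/11) = (6/11)   [reduce mod 11]
6 = 2^1·3; (2/11) = -1 since 11 mod 8 = 3, so (6/11) = (-1)^1·(3/11); sign now +1
reciprocity: (3/11) = -1·(11/3) since 3 mod 4 = 3, 11 mod 4 = 3; sign now -1
(11/3) = (2/3)   [reduce mod 3]
2 = 2^1·1; (2/3) = -1 since 3 mod 8 = 3, so (2/3) = (-1)^1·(1/3); sign now +1
(1/3) = 1; final value = sign = +1

1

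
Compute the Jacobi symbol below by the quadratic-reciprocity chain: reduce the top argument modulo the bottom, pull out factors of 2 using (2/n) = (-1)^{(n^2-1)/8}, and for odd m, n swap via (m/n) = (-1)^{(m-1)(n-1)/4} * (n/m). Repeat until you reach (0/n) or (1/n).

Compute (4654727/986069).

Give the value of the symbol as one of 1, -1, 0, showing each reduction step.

0

(4654727/986069) = (710451/986069)   [reduce mod 986069]
reciprocity: (710451/986069) = +1·(986069/710451) since 710451 mod 4 = 3, 986069 mod 4 = 1; sign now +1
(986069/710451) = (275618/710451)   [reduce mod 710451]
275618 = 2^1·137809; (2/710451) = -1 since 710451 mod 8 = 3, so (275618/710451) = (-1)^1·(137809/710451); sign now -1
reciprocity: (137809/710451) = +1·(710451/137809) since 137809 mod 4 = 1, 710451 mod 4 = 3; sign now -1
(710451/137809) = (21406/137809)   [reduce mod 137809]
21406 = 2^1·10703; (2/137809) = +1 since 137809 mod 8 = 1, so (21406/137809) = (+1)^1·(10703/137809); sign now -1
reciprocity: (10703/137809) = +1·(137809/10703) since 10703 mod 4 = 3, 137809 mod 4 = 1; sign now -1
(137809/10703) = (9373/10703)   [reduce mod 10703]
reciprocity: (9373/10703) = +1·(10703/9373) since 9373 mod 4 = 1, 10703 mod 4 = 3; sign now -1
(10703/9373) = (1330/9373)   [reduce mod 9373]
1330 = 2^1·665; (2/9373) = -1 since 9373 mod 8 = 5, so (1330/9373) = (-1)^1·(665/9373); sign now +1
reciprocity: (665/9373) = +1·(9373/665) since 665 mod 4 = 1, 9373 mod 4 = 1; sign now +1
(9373/665) = (63/665)   [reduce mod 665]
reciprocity: (63/665) = +1·(665/63) since 63 mod 4 = 3, 665 mod 4 = 1; sign now +1
(665/63) = (35/63)   [reduce mod 63]
reciprocity: (35/63) = -1·(63/35) since 35 mod 4 = 3, 63 mod 4 = 3; sign now -1
(63/35) = (28/35)   [reduce mod 35]
28 = 2^2·7; (2/35) = -1 since 35 mod 8 = 3, so (28/35) = (-1)^2·(7/35); sign now -1
reciprocity: (7/35) = -1·(35/7) since 7 mod 4 = 3, 35 mod 4 = 3; sign now +1
(35/7) = (0/7)   [reduce mod 7]
(0/7) = 0   [gcd(a, n) > 1]; final value = 0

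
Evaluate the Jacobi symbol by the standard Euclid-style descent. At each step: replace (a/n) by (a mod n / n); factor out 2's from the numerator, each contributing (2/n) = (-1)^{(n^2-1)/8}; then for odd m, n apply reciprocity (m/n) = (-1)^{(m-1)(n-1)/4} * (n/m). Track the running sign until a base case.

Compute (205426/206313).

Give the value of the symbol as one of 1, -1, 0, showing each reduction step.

1

205426 = 2^1·102713; (2/206313) = +1 since 206313 mod 8 = 1, so (205426/206313) = (+1)^1·(102713/206313); sign now +1
reciprocity: (102713/206313) = +1·(206313/102713) since 102713 mod 4 = 1, 206313 mod 4 = 1; sign now +1
(206313/102713) = (887/102713)   [reduce mod 102713]
reciprocity: (887/102713) = +1·(102713/887) since 887 mod 4 = 3, 102713 mod 4 = 1; sign now +1
(102713/887) = (708/887)   [reduce mod 887]
708 = 2^2·177; (2/887) = +1 since 887 mod 8 = 7, so (708/887) = (+1)^2·(177/887); sign now +1
reciprocity: (177/887) = +1·(887/177) since 177 mod 4 = 1, 887 mod 4 = 3; sign now +1
(887/177) = (2/177)   [reduce mod 177]
2 = 2^1·1; (2/177) = +1 since 177 mod 8 = 1, so (2/177) = (+1)^1·(1/177); sign now +1
(1/177) = 1; final value = sign = +1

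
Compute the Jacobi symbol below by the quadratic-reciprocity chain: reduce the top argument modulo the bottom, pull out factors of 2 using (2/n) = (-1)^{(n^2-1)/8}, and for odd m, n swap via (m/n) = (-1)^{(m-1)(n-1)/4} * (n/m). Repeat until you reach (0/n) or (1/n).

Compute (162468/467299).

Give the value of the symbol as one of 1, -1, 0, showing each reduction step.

1

162468 = 2^2·40617; (2/467299) = -1 since 467299 mod 8 = 3, so (162468/467299) = (-1)^2·(40617/467299); sign now +1
reciprocity: (40617/467299) = +1·(467299/40617) since 40617 mod 4 = 1, 467299 mod 4 = 3; sign now +1
(467299/40617) = (20512/40617)   [reduce mod 40617]
20512 = 2^5·641; (2/40617) = +1 since 40617 mod 8 = 1, so (20512/40617) = (+1)^5·(641/40617); sign now +1
reciprocity: (641/40617) = +1·(40617/641) since 641 mod 4 = 1, 40617 mod 4 = 1; sign now +1
(40617/641) = (234/641)   [reduce mod 641]
234 = 2^1·117; (2/641) = +1 since 641 mod 8 = 1, so (234/641) = (+1)^1·(117/641); sign now +1
reciprocity: (117/641) = +1·(641/117) since 117 mod 4 = 1, 641 mod 4 = 1; sign now +1
(641/117) = (56/117)   [reduce mod 117]
56 = 2^3·7; (2/117) = -1 since 117 mod 8 = 5, so (56/117) = (-1)^3·(7/117); sign now -1
reciprocity: (7/117) = +1·(117/7) since 7 mod 4 = 3, 117 mod 4 = 1; sign now -1
(117/7) = (5/7)   [reduce mod 7]
reciprocity: (5/7) = +1·(7/5) since 5 mod 4 = 1, 7 mod 4 = 3; sign now -1
(7/5) = (2/5)   [reduce mod 5]
2 = 2^1·1; (2/5) = -1 since 5 mod 8 = 5, so (2/5) = (-1)^1·(1/5); sign now +1
(1/5) = 1; final value = sign = +1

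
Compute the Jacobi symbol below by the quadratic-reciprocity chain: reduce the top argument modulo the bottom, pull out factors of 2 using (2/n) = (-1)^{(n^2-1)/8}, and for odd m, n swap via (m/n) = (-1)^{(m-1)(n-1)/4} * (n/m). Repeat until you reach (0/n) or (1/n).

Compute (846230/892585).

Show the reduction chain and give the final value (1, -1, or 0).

0

factor out 2^1: 846230 = 2^1·423115; with 892585 mod 8 = 1, (2/892585) = +1; sign now +1; continue with (423115/892585)
flip (423115/892585) -> (892585/423115): both odd, 423115 mod 4 = 3, 892585 mod 4 = 1, so the flip contributes +1; sign now +1
(892585/423115): 892585 mod 423115 = 46355, so (892585/423115) = (46355/423115)
flip (46355/423115) -> (423115/46355): both odd, 46355 mod 4 = 3, 423115 mod 4 = 3, so the flip contributes -1; sign now -1
(423115/46355): 423115 mod 46355 = 5920, so (423115/46355) = (5920/46355)
factor out 2^5: 5920 = 2^5·185; with 46355 mod 8 = 3, (2/46355) = -1; sign now +1; continue with (185/46355)
flip (185/46355) -> (46355/185): both odd, 185 mod 4 = 1, 46355 mod 4 = 3, so the flip contributes +1; sign now +1
(46355/185): 46355 mod 185 = 105, so (46355/185) = (105/185)
flip (105/185) -> (185/105): both odd, 105 mod 4 = 1, 185 mod 4 = 1, so the flip contributes +1; sign now +1
(185/105): 185 mod 105 = 80, so (185/105) = (80/105)
factor out 2^4: 80 = 2^4·5; with 105 mod 8 = 1, (2/105) = +1; sign now +1; continue with (5/105)
flip (5/105) -> (105/5): both odd, 5 mod 4 = 1, 105 mod 4 = 1, so the flip contributes +1; sign now +1
(105/5): 105 mod 5 = 0, so (105/5) = (0/5)
reached (0/5); gcd(a, n) > 1, so (0/5) = 0 and the symbol is 0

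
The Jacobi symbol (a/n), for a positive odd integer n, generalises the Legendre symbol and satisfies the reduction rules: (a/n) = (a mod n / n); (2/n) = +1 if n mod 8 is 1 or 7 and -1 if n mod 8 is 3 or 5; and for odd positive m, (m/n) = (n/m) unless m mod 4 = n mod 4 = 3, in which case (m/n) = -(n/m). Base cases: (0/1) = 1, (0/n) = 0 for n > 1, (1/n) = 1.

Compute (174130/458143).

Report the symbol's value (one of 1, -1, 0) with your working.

-1

174130 = 2^1·87065; (2/458143) = +1 since 458143 mod 8 = 7, so (174130/458143) = (+1)^1·(87065/458143); sign now +1
reciprocity: (87065/458143) = +1·(458143/87065) since 87065 mod 4 = 1, 458143 mod 4 = 3; sign now +1
(458143/87065) = (22818/87065)   [reduce mod 87065]
22818 = 2^1·11409; (2/87065) = +1 since 87065 mod 8 = 1, so (22818/87065) = (+1)^1·(11409/87065); sign now +1
reciprocity: (11409/87065) = +1·(87065/11409) since 11409 mod 4 = 1, 87065 mod 4 = 1; sign now +1
(87065/11409) = (7202/11409)   [reduce mod 11409]
7202 = 2^1·3601; (2/11409) = +1 since 11409 mod 8 = 1, so (7202/11409) = (+1)^1·(3601/11409); sign now +1
reciprocity: (3601/11409) = +1·(11409/3601) since 3601 mod 4 = 1, 11409 mod 4 = 1; sign now +1
(11409/3601) = (606/3601)   [reduce mod 3601]
606 = 2^1·303; (2/3601) = +1 since 3601 mod 8 = 1, so (606/3601) = (+1)^1·(303/3601); sign now +1
reciprocity: (303/3601) = +1·(3601/303) since 303 mod 4 = 3, 3601 mod 4 = 1; sign now +1
(3601/303) = (268/303)   [reduce mod 303]
268 = 2^2·67; (2/303) = +1 since 303 mod 8 = 7, so (268/303) = (+1)^2·(67/303); sign now +1
reciprocity: (67/303) = -1·(303/67) since 67 mod 4 = 3, 303 mod 4 = 3; sign now -1
(303/67) = (35/67)   [reduce mod 67]
reciprocity: (35/67) = -1·(67/35) since 35 mod 4 = 3, 67 mod 4 = 3; sign now +1
(67/35) = (32/35)   [reduce mod 35]
32 = 2^5·1; (2/35) = -1 since 35 mod 8 = 3, so (32/35) = (-1)^5·(1/35); sign now -1
(1/35) = 1; final value = sign = -1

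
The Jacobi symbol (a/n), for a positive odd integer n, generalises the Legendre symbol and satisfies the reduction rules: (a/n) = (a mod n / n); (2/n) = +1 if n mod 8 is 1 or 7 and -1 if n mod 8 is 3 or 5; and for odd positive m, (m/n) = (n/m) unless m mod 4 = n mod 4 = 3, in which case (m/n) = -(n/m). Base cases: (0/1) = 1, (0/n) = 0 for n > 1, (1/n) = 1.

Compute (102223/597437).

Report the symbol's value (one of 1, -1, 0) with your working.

reciprocity: (102223/597437) = +1·(597437/102223) since 102223 mod 4 = 3, 597437 mod 4 = 1; sign now +1
(597437/102223) = (86322/102223)   [reduce mod 102223]
86322 = 2^1·43161; (2/102223) = +1 since 102223 mod 8 = 7, so (86322/102223) = (+1)^1·(43161/102223); sign now +1
reciprocity: (43161/102223) = +1·(102223/43161) since 43161 mod 4 = 1, 102223 mod 4 = 3; sign now +1
(102223/43161) = (15901/43161)   [reduce mod 43161]
reciprocity: (15901/43161) = +1·(43161/15901) since 15901 mod 4 = 1, 43161 mod 4 = 1; sign now +1
(43161/15901) = (11359/15901)   [reduce mod 15901]
reciprocity: (11359/15901) = +1·(15901/11359) since 11359 mod 4 = 3, 15901 mod 4 = 1; sign now +1
(15901/11359) = (4542/11359)   [reduce mod 11359]
4542 = 2^1·2271; (2/11359) = +1 since 11359 mod 8 = 7, so (4542/11359) = (+1)^1·(2271/11359); sign now +1
reciprocity: (2271/11359) = -1·(11359/2271) since 2271 mod 4 = 3, 11359 mod 4 = 3; sign now -1
(11359/2271) = (4/2271)   [reduce mod 2271]
4 = 2^2·1; (2/2271) = +1 since 2271 mod 8 = 7, so (4/2271) = (+1)^2·(1/2271); sign now -1
(1/2271) = 1; final value = sign = -1

-1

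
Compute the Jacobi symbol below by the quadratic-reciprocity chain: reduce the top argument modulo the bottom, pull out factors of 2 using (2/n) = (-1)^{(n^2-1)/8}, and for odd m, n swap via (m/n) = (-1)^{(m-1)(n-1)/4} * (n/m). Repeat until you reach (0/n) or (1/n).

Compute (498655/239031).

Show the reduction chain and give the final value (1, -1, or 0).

-1

(498655/239031): 498655 mod 239031 = 20593, so (498655/239031) = (20593/239031)
flip (20593/239031) -> (239031/20593): both odd, 20593 mod 4 = 1, 239031 mod 4 = 3, so the flip contributes +1; sign now +1
(239031/20593): 239031 mod 20593 = 12508, so (239031/20593) = (12508/20593)
factor out 2^2: 12508 = 2^2·3127; with 20593 mod 8 = 1, (2/20593) = +1; sign now +1; continue with (3127/20593)
flip (3127/20593) -> (20593/3127): both odd, 3127 mod 4 = 3, 20593 mod 4 = 1, so the flip contributes +1; sign now +1
(20593/3127): 20593 mod 3127 = 1831, so (20593/3127) = (1831/3127)
flip (1831/3127) -> (3127/1831): both odd, 1831 mod 4 = 3, 3127 mod 4 = 3, so the flip contributes -1; sign now -1
(3127/1831): 3127 mod 1831 = 1296, so (3127/1831) = (1296/1831)
factor out 2^4: 1296 = 2^4·81; with 1831 mod 8 = 7, (2/1831) = +1; sign now -1; continue with (81/1831)
flip (81/1831) -> (1831/81): both odd, 81 mod 4 = 1, 1831 mod 4 = 3, so the flip contributes +1; sign now -1
(1831/81): 1831 mod 81 = 49, so (1831/81) = (49/81)
flip (49/81) -> (81/49): both odd, 49 mod 4 = 1, 81 mod 4 = 1, so the flip contributes +1; sign now -1
(81/49): 81 mod 49 = 32, so (81/49) = (32/49)
factor out 2^5: 32 = 2^5·1; with 49 mod 8 = 1, (2/49) = +1; sign now -1; continue with (1/49)
reached (1/49) = 1, so the symbol is -1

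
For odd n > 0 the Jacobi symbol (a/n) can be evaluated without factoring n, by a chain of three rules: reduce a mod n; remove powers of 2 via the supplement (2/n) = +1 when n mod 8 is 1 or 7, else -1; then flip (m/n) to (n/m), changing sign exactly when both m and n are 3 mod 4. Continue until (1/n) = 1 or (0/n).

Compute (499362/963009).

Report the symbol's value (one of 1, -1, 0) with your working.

499362 = 2^1·249681; (2/963009) = +1 since 963009 mod 8 = 1, so (499362/963009) = (+1)^1·(249681/963009); sign now +1
reciprocity: (249681/963009) = +1·(963009/249681) since 249681 mod 4 = 1, 963009 mod 4 = 1; sign now +1
(963009/249681) = (213966/249681)   [reduce mod 249681]
213966 = 2^1·106983; (2/249681) = +1 since 249681 mod 8 = 1, so (213966/249681) = (+1)^1·(106983/249681); sign now +1
reciprocity: (106983/249681) = +1·(249681/106983) since 106983 mod 4 = 3, 249681 mod 4 = 1; sign now +1
(249681/106983) = (35715/106983)   [reduce mod 106983]
reciprocity: (35715/106983) = -1·(106983/35715) since 35715 mod 4 = 3, 106983 mod 4 = 3; sign now -1
(106983/35715) = (35553/35715)   [reduce mod 35715]
reciprocity: (35553/35715) = +1·(35715/35553) since 35553 mod 4 = 1, 35715 mod 4 = 3; sign now -1
(35715/35553) = (162/35553)   [reduce mod 35553]
162 = 2^1·81; (2/35553) = +1 since 35553 mod 8 = 1, so (162/35553) = (+1)^1·(81/35553); sign now -1
reciprocity: (81/35553) = +1·(35553/81) since 81 mod 4 = 1, 35553 mod 4 = 1; sign now -1
(35553/81) = (75/81)   [reduce mod 81]
reciprocity: (75/81) = +1·(81/75) since 75 mod 4 = 3, 81 mod 4 = 1; sign now -1
(81/75) = (6/75)   [reduce mod 75]
6 = 2^1·3; (2/75) = -1 since 75 mod 8 = 3, so (6/75) = (-1)^1·(3/75); sign now +1
reciprocity: (3/75) = -1·(75/3) since 3 mod 4 = 3, 75 mod 4 = 3; sign now -1
(75/3) = (0/3)   [reduce mod 3]
(0/3) = 0   [gcd(a, n) > 1]; final value = 0

0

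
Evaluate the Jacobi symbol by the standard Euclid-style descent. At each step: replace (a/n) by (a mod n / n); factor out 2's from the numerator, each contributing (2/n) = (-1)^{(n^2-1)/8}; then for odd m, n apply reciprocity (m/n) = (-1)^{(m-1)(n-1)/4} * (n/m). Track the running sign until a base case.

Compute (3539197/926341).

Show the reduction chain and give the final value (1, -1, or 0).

(3539197/926341): 3539197 mod 926341 = 760174, so (3539197/926341) = (760174/926341)
factor out 2^1: 760174 = 2^1·380087; with 926341 mod 8 = 5, (2/926341) = -1; sign now -1; continue with (380087/926341)
flip (380087/926341) -> (926341/380087): both odd, 380087 mod 4 = 3, 926341 mod 4 = 1, so the flip contributes +1; sign now -1
(926341/380087): 926341 mod 380087 = 166167, so (926341/380087) = (166167/380087)
flip (166167/380087) -> (380087/166167): both odd, 166167 mod 4 = 3, 380087 mod 4 = 3, so the flip contributes -1; sign now +1
(380087/166167): 380087 mod 166167 = 47753, so (380087/166167) = (47753/166167)
flip (47753/166167) -> (166167/47753): both odd, 47753 mod 4 = 1, 166167 mod 4 = 3, so the flip contributes +1; sign now +1
(166167/47753): 166167 mod 47753 = 22908, so (166167/47753) = (22908/47753)
factor out 2^2: 22908 = 2^2·5727; with 47753 mod 8 = 1, (2/47753) = +1; sign now +1; continue with (5727/47753)
flip (5727/47753) -> (47753/5727): both odd, 5727 mod 4 = 3, 47753 mod 4 = 1, so the flip contributes +1; sign now +1
(47753/5727): 47753 mod 5727 = 1937, so (47753/5727) = (1937/5727)
flip (1937/5727) -> (5727/1937): both odd, 1937 mod 4 = 1, 5727 mod 4 = 3, so the flip contributes +1; sign now +1
(5727/1937): 5727 mod 1937 = 1853, so (5727/1937) = (1853/1937)
flip (1853/1937) -> (1937/1853): both odd, 1853 mod 4 = 1, 1937 mod 4 = 1, so the flip contributes +1; sign now +1
(1937/1853): 1937 mod 1853 = 84, so (1937/1853) = (84/1853)
factor out 2^2: 84 = 2^2·21; with 1853 mod 8 = 5, (2/1853) = -1; sign now +1; continue with (21/1853)
flip (21/1853) -> (1853/21): both odd, 21 mod 4 = 1, 1853 mod 4 = 1, so the flip contributes +1; sign now +1
(1853/21): 1853 mod 21 = 5, so (1853/21) = (5/21)
flip (5/21) -> (21/5): both odd, 5 mod 4 = 1, 21 mod 4 = 1, so the flip contributes +1; sign now +1
(21/5): 21 mod 5 = 1, so (21/5) = (1/5)
reached (1/5) = 1, so the symbol is +1

1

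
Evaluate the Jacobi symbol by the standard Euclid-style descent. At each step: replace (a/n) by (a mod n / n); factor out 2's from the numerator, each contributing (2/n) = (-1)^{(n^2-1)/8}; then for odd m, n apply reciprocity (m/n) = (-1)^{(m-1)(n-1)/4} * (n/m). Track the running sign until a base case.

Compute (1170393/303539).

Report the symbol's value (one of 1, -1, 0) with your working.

-1

(1170393/303539): 1170393 mod 303539 = 259776, so (1170393/303539) = (259776/303539)
factor out 2^6: 259776 = 2^6·4059; with 303539 mod 8 = 3, (2/303539) = -1; sign now +1; continue with (4059/303539)
flip (4059/303539) -> (303539/4059): both odd, 4059 mod 4 = 3, 303539 mod 4 = 3, so the flip contributes -1; sign now -1
(303539/4059): 303539 mod 4059 = 3173, so (303539/4059) = (3173/4059)
flip (3173/4059) -> (4059/3173): both odd, 3173 mod 4 = 1, 4059 mod 4 = 3, so the flip contributes +1; sign now -1
(4059/3173): 4059 mod 3173 = 886, so (4059/3173) = (886/3173)
factor out 2^1: 886 = 2^1·443; with 3173 mod 8 = 5, (2/3173) = -1; sign now +1; continue with (443/3173)
flip (443/3173) -> (3173/443): both odd, 443 mod 4 = 3, 3173 mod 4 = 1, so the flip contributes +1; sign now +1
(3173/443): 3173 mod 443 = 72, so (3173/443) = (72/443)
factor out 2^3: 72 = 2^3·9; with 443 mod 8 = 3, (2/443) = -1; sign now -1; continue with (9/443)
flip (9/443) -> (443/9): both odd, 9 mod 4 = 1, 443 mod 4 = 3, so the flip contributes +1; sign now -1
(443/9): 443 mod 9 = 2, so (443/9) = (2/9)
factor out 2^1: 2 = 2^1·1; with 9 mod 8 = 1, (2/9) = +1; sign now -1; continue with (1/9)
reached (1/9) = 1, so the symbol is -1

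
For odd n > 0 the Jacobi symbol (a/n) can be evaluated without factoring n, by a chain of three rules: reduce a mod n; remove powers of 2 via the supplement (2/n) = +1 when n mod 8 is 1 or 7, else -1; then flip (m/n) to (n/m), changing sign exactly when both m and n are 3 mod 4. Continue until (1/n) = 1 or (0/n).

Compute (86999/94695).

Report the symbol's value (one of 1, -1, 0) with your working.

flip (86999/94695) -> (94695/86999): both odd, 86999 mod 4 = 3, 94695 mod 4 = 3, so the flip contributes -1; sign now -1
(94695/86999): 94695 mod 86999 = 7696, so (94695/86999) = (7696/86999)
factor out 2^4: 7696 = 2^4·481; with 86999 mod 8 = 7, (2/86999) = +1; sign now -1; continue with (481/86999)
flip (481/86999) -> (86999/481): both odd, 481 mod 4 = 1, 86999 mod 4 = 3, so the flip contributes +1; sign now -1
(86999/481): 86999 mod 481 = 419, so (86999/481) = (419/481)
flip (419/481) -> (481/419): both odd, 419 mod 4 = 3, 481 mod 4 = 1, so the flip contributes +1; sign now -1
(481/419): 481 mod 419 = 62, so (481/419) = (62/419)
factor out 2^1: 62 = 2^1·31; with 419 mod 8 = 3, (2/419) = -1; sign now +1; continue with (31/419)
flip (31/419) -> (419/31): both odd, 31 mod 4 = 3, 419 mod 4 = 3, so the flip contributes -1; sign now -1
(419/31): 419 mod 31 = 16, so (419/31) = (16/31)
factor out 2^4: 16 = 2^4·1; with 31 mod 8 = 7, (2/31) = +1; sign now -1; continue with (1/31)
reached (1/31) = 1, so the symbol is -1

-1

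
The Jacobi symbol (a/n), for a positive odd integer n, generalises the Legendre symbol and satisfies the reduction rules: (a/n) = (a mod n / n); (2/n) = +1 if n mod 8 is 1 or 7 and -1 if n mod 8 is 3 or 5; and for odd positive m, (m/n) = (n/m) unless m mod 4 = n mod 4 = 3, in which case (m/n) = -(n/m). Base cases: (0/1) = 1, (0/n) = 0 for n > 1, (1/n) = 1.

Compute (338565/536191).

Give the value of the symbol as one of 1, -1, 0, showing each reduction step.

1

flip (338565/536191) -> (536191/338565): both odd, 338565 mod 4 = 1, 536191 mod 4 = 3, so the flip contributes +1; sign now +1
(536191/338565): 536191 mod 338565 = 197626, so (536191/338565) = (197626/338565)
factor out 2^1: 197626 = 2^1·98813; with 338565 mod 8 = 5, (2/338565) = -1; sign now -1; continue with (98813/338565)
flip (98813/338565) -> (338565/98813): both odd, 98813 mod 4 = 1, 338565 mod 4 = 1, so the flip contributes +1; sign now -1
(338565/98813): 338565 mod 98813 = 42126, so (338565/98813) = (42126/98813)
factor out 2^1: 42126 = 2^1·21063; with 98813 mod 8 = 5, (2/98813) = -1; sign now +1; continue with (21063/98813)
flip (21063/98813) -> (98813/21063): both odd, 21063 mod 4 = 3, 98813 mod 4 = 1, so the flip contributes +1; sign now +1
(98813/21063): 98813 mod 21063 = 14561, so (98813/21063) = (14561/21063)
flip (14561/21063) -> (21063/14561): both odd, 14561 mod 4 = 1, 21063 mod 4 = 3, so the flip contributes +1; sign now +1
(21063/14561): 21063 mod 14561 = 6502, so (21063/14561) = (6502/14561)
factor out 2^1: 6502 = 2^1·3251; with 14561 mod 8 = 1, (2/14561) = +1; sign now +1; continue with (3251/14561)
flip (3251/14561) -> (14561/3251): both odd, 3251 mod 4 = 3, 14561 mod 4 = 1, so the flip contributes +1; sign now +1
(14561/3251): 14561 mod 3251 = 1557, so (14561/3251) = (1557/3251)
flip (1557/3251) -> (3251/1557): both odd, 1557 mod 4 = 1, 3251 mod 4 = 3, so the flip contributes +1; sign now +1
(3251/1557): 3251 mod 1557 = 137, so (3251/1557) = (137/1557)
flip (137/1557) -> (1557/137): both odd, 137 mod 4 = 1, 1557 mod 4 = 1, so the flip contributes +1; sign now +1
(1557/137): 1557 mod 137 = 50, so (1557/137) = (50/137)
factor out 2^1: 50 = 2^1·25; with 137 mod 8 = 1, (2/137) = +1; sign now +1; continue with (25/137)
flip (25/137) -> (137/25): both odd, 25 mod 4 = 1, 137 mod 4 = 1, so the flip contributes +1; sign now +1
(137/25): 137 mod 25 = 12, so (137/25) = (12/25)
factor out 2^2: 12 = 2^2·3; with 25 mod 8 = 1, (2/25) = +1; sign now +1; continue with (3/25)
flip (3/25) -> (25/3): both odd, 3 mod 4 = 3, 25 mod 4 = 1, so the flip contributes +1; sign now +1
(25/3): 25 mod 3 = 1, so (25/3) = (1/3)
reached (1/3) = 1, so the symbol is +1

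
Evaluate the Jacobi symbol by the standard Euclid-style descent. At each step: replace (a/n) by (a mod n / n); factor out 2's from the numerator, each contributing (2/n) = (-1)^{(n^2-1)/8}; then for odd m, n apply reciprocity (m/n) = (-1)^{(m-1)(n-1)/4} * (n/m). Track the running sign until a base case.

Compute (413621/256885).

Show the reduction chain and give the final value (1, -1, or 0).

-1

(413621/256885) = (156736/256885)   [reduce mod 256885]
156736 = 2^6·2449; (2/256885) = -1 since 256885 mod 8 = 5, so (156736/256885) = (-1)^6·(2449/256885); sign now +1
reciprocity: (2449/256885) = +1·(256885/2449) since 2449 mod 4 = 1, 256885 mod 4 = 1; sign now +1
(256885/2449) = (2189/2449)   [reduce mod 2449]
reciprocity: (2189/2449) = +1·(2449/2189) since 2189 mod 4 = 1, 2449 mod 4 = 1; sign now +1
(2449/2189) = (260/2189)   [reduce mod 2189]
260 = 2^2·65; (2/2189) = -1 since 2189 mod 8 = 5, so (260/2189) = (-1)^2·(65/2189); sign now +1
reciprocity: (65/2189) = +1·(2189/65) since 65 mod 4 = 1, 2189 mod 4 = 1; sign now +1
(2189/65) = (44/65)   [reduce mod 65]
44 = 2^2·11; (2/65) = +1 since 65 mod 8 = 1, so (44/65) = (+1)^2·(11/65); sign now +1
reciprocity: (11/65) = +1·(65/11) since 11 mod 4 = 3, 65 mod 4 = 1; sign now +1
(65/11) = (10/11)   [reduce mod 11]
10 = 2^1·5; (2/11) = -1 since 11 mod 8 = 3, so (10/11) = (-1)^1·(5/11); sign now -1
reciprocity: (5/11) = +1·(11/5) since 5 mod 4 = 1, 11 mod 4 = 3; sign now -1
(11/5) = (1/5)   [reduce mod 5]
(1/5) = 1; final value = sign = -1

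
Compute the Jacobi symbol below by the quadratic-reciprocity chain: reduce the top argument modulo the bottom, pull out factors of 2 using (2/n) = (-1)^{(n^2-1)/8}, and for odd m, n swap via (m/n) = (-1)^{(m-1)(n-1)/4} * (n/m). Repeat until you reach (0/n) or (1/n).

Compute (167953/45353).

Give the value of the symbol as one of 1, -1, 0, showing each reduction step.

(167953/45353) = (31894/45353)   [reduce mod 45353]
31894 = 2^1·15947; (2/45353) = +1 since 45353 mod 8 = 1, so (31894/45353) = (+1)^1·(15947/45353); sign now +1
reciprocity: (15947/45353) = +1·(45353/15947) since 15947 mod 4 = 3, 45353 mod 4 = 1; sign now +1
(45353/15947) = (13459/15947)   [reduce mod 15947]
reciprocity: (13459/15947) = -1·(15947/13459) since 13459 mod 4 = 3, 15947 mod 4 = 3; sign now -1
(15947/13459) = (2488/13459)   [reduce mod 13459]
2488 = 2^3·311; (2/13459) = -1 since 13459 mod 8 = 3, so (2488/13459) = (-1)^3·(311/13459); sign now +1
reciprocity: (311/13459) = -1·(13459/311) since 311 mod 4 = 3, 13459 mod 4 = 3; sign now -1
(13459/311) = (86/311)   [reduce mod 311]
86 = 2^1·43; (2/311) = +1 since 311 mod 8 = 7, so (86/311) = (+1)^1·(43/311); sign now -1
reciprocity: (43/311) = -1·(311/43) since 43 mod 4 = 3, 311 mod 4 = 3; sign now +1
(311/43) = (10/43)   [reduce mod 43]
10 = 2^1·5; (2/43) = -1 since 43 mod 8 = 3, so (10/43) = (-1)^1·(5/43); sign now -1
reciprocity: (5/43) = +1·(43/5) since 5 mod 4 = 1, 43 mod 4 = 3; sign now -1
(43/5) = (3/5)   [reduce mod 5]
reciprocity: (3/5) = +1·(5/3) since 3 mod 4 = 3, 5 mod 4 = 1; sign now -1
(5/3) = (2/3)   [reduce mod 3]
2 = 2^1·1; (2/3) = -1 since 3 mod 8 = 3, so (2/3) = (-1)^1·(1/3); sign now +1
(1/3) = 1; final value = sign = +1

1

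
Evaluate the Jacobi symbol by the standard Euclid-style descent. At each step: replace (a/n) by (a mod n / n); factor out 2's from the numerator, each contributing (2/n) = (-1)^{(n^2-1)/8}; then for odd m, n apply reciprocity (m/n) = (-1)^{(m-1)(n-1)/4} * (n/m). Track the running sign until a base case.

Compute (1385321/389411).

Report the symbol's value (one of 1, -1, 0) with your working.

(1385321/389411) = (217088/389411)   [reduce mod 389411]
217088 = 2^12·53; (2/389411) = -1 since 389411 mod 8 = 3, so (217088/389411) = (-1)^12·(53/389411); sign now +1
reciprocity: (53/389411) = +1·(389411/53) since 53 mod 4 = 1, 389411 mod 4 = 3; sign now +1
(389411/53) = (20/53)   [reduce mod 53]
20 = 2^2·5; (2/53) = -1 since 53 mod 8 = 5, so (20/53) = (-1)^2·(5/53); sign now +1
reciprocity: (5/53) = +1·(53/5) since 5 mod 4 = 1, 53 mod 4 = 1; sign now +1
(53/5) = (3/5)   [reduce mod 5]
reciprocity: (3/5) = +1·(5/3) since 3 mod 4 = 3, 5 mod 4 = 1; sign now +1
(5/3) = (2/3)   [reduce mod 3]
2 = 2^1·1; (2/3) = -1 since 3 mod 8 = 3, so (2/3) = (-1)^1·(1/3); sign now -1
(1/3) = 1; final value = sign = -1

-1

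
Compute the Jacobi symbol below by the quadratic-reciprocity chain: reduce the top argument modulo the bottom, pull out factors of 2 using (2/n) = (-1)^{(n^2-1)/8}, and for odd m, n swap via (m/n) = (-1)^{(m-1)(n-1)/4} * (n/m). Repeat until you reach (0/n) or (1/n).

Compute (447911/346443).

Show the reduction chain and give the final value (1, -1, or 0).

-1

(447911/346443): 447911 mod 346443 = 101468, so (447911/346443) = (101468/346443)
factor out 2^2: 101468 = 2^2·25367; with 346443 mod 8 = 3, (2/346443) = -1; sign now +1; continue with (25367/346443)
flip (25367/346443) -> (346443/25367): both odd, 25367 mod 4 = 3, 346443 mod 4 = 3, so the flip contributes -1; sign now -1
(346443/25367): 346443 mod 25367 = 16672, so (346443/25367) = (16672/25367)
factor out 2^5: 16672 = 2^5·521; with 25367 mod 8 = 7, (2/25367) = +1; sign now -1; continue with (521/25367)
flip (521/25367) -> (25367/521): both odd, 521 mod 4 = 1, 25367 mod 4 = 3, so the flip contributes +1; sign now -1
(25367/521): 25367 mod 521 = 359, so (25367/521) = (359/521)
flip (359/521) -> (521/359): both odd, 359 mod 4 = 3, 521 mod 4 = 1, so the flip contributes +1; sign now -1
(521/359): 521 mod 359 = 162, so (521/359) = (162/359)
factor out 2^1: 162 = 2^1·81; with 359 mod 8 = 7, (2/359) = +1; sign now -1; continue with (81/359)
flip (81/359) -> (359/81): both odd, 81 mod 4 = 1, 359 mod 4 = 3, so the flip contributes +1; sign now -1
(359/81): 359 mod 81 = 35, so (359/81) = (35/81)
flip (35/81) -> (81/35): both odd, 35 mod 4 = 3, 81 mod 4 = 1, so the flip contributes +1; sign now -1
(81/35): 81 mod 35 = 11, so (81/35) = (11/35)
flip (11/35) -> (35/11): both odd, 11 mod 4 = 3, 35 mod 4 = 3, so the flip contributes -1; sign now +1
(35/11): 35 mod 11 = 2, so (35/11) = (2/11)
factor out 2^1: 2 = 2^1·1; with 11 mod 8 = 3, (2/11) = -1; sign now -1; continue with (1/11)
reached (1/11) = 1, so the symbol is -1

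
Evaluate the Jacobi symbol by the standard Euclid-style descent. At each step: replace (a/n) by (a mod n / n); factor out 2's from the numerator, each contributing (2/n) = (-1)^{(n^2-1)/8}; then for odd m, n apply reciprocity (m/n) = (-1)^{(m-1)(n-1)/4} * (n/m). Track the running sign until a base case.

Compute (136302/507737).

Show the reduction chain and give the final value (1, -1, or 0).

136302 = 2^1·68151; (2/507737) = +1 since 507737 mod 8 = 1, so (136302/507737) = (+1)^1·(68151/507737); sign now +1
reciprocity: (68151/507737) = +1·(507737/68151) since 68151 mod 4 = 3, 507737 mod 4 = 1; sign now +1
(507737/68151) = (30680/68151)   [reduce mod 68151]
30680 = 2^3·3835; (2/68151) = +1 since 68151 mod 8 = 7, so (30680/68151) = (+1)^3·(3835/68151); sign now +1
reciprocity: (3835/68151) = -1·(68151/3835) since 3835 mod 4 = 3, 68151 mod 4 = 3; sign now -1
(68151/3835) = (2956/3835)   [reduce mod 3835]
2956 = 2^2·739; (2/3835) = -1 since 3835 mod 8 = 3, so (2956/3835) = (-1)^2·(739/3835); sign now -1
reciprocity: (739/3835) = -1·(3835/739) since 739 mod 4 = 3, 3835 mod 4 = 3; sign now +1
(3835/739) = (140/739)   [reduce mod 739]
140 = 2^2·35; (2/739) = -1 since 739 mod 8 = 3, so (140/739) = (-1)^2·(35/739); sign now +1
reciprocity: (35/739) = -1·(739/35) since 35 mod 4 = 3, 739 mod 4 = 3; sign now -1
(739/35) = (4/35)   [reduce mod 35]
4 = 2^2·1; (2/35) = -1 since 35 mod 8 = 3, so (4/35) = (-1)^2·(1/35); sign now -1
(1/35) = 1; final value = sign = -1

-1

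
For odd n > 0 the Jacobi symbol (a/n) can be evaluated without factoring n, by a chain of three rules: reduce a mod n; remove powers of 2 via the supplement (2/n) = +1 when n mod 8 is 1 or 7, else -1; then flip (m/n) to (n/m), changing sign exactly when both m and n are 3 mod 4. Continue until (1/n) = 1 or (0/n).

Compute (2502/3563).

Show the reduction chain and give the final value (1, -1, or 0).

-1

2502 = 2^1·1251; (2/3563) = -1 since 3563 mod 8 = 3, so (2502/3563) = (-1)^1·(1251/3563); sign now -1
reciprocity: (1251/3563) = -1·(3563/1251) since 1251 mod 4 = 3, 3563 mod 4 = 3; sign now +1
(3563/1251) = (1061/1251)   [reduce mod 1251]
reciprocity: (1061/1251) = +1·(1251/1061) since 1061 mod 4 = 1, 1251 mod 4 = 3; sign now +1
(1251/1061) = (190/1061)   [reduce mod 1061]
190 = 2^1·95; (2/1061) = -1 since 1061 mod 8 = 5, so (190/1061) = (-1)^1·(95/1061); sign now -1
reciprocity: (95/1061) = +1·(1061/95) since 95 mod 4 = 3, 1061 mod 4 = 1; sign now -1
(1061/95) = (16/95)   [reduce mod 95]
16 = 2^4·1; (2/95) = +1 since 95 mod 8 = 7, so (16/95) = (+1)^4·(1/95); sign now -1
(1/95) = 1; final value = sign = -1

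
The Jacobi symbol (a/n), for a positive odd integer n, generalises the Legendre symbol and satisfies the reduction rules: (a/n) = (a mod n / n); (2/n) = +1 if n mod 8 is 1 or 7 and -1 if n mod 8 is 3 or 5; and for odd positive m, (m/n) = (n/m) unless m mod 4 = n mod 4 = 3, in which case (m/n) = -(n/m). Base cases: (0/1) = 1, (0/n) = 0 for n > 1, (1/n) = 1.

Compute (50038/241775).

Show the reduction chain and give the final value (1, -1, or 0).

1

50038 = 2^1·25019; (2/241775) = +1 since 241775 mod 8 = 7, so (50038/241775) = (+1)^1·(25019/241775); sign now +1
reciprocity: (25019/241775) = -1·(241775/25019) since 25019 mod 4 = 3, 241775 mod 4 = 3; sign now -1
(241775/25019) = (16604/25019)   [reduce mod 25019]
16604 = 2^2·4151; (2/25019) = -1 since 25019 mod 8 = 3, so (16604/25019) = (-1)^2·(4151/25019); sign now -1
reciprocity: (4151/25019) = -1·(25019/4151) since 4151 mod 4 = 3, 25019 mod 4 = 3; sign now +1
(25019/4151) = (113/4151)   [reduce mod 4151]
reciprocity: (113/4151) = +1·(4151/113) since 113 mod 4 = 1, 4151 mod 4 = 3; sign now +1
(4151/113) = (83/113)   [reduce mod 113]
reciprocity: (83/113) = +1·(113/83) since 83 mod 4 = 3, 113 mod 4 = 1; sign now +1
(113/83) = (30/83)   [reduce mod 83]
30 = 2^1·15; (2/83) = -1 since 83 mod 8 = 3, so (30/83) = (-1)^1·(15/83); sign now -1
reciprocity: (15/83) = -1·(83/15) since 15 mod 4 = 3, 83 mod 4 = 3; sign now +1
(83/15) = (8/15)   [reduce mod 15]
8 = 2^3·1; (2/15) = +1 since 15 mod 8 = 7, so (8/15) = (+1)^3·(1/15); sign now +1
(1/15) = 1; final value = sign = +1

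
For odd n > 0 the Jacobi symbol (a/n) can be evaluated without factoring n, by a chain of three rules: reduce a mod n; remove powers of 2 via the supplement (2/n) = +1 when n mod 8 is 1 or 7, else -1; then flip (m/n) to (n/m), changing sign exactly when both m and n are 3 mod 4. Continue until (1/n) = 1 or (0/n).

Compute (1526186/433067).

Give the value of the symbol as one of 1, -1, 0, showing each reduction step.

1

(1526186/433067): 1526186 mod 433067 = 226985, so (1526186/433067) = (226985/433067)
flip (226985/433067) -> (433067/226985): both odd, 226985 mod 4 = 1, 433067 mod 4 = 3, so the flip contributes +1; sign now +1
(433067/226985): 433067 mod 226985 = 206082, so (433067/226985) = (206082/226985)
factor out 2^1: 206082 = 2^1·103041; with 226985 mod 8 = 1, (2/226985) = +1; sign now +1; continue with (103041/226985)
flip (103041/226985) -> (226985/103041): both odd, 103041 mod 4 = 1, 226985 mod 4 = 1, so the flip contributes +1; sign now +1
(226985/103041): 226985 mod 103041 = 20903, so (226985/103041) = (20903/103041)
flip (20903/103041) -> (103041/20903): both odd, 20903 mod 4 = 3, 103041 mod 4 = 1, so the flip contributes +1; sign now +1
(103041/20903): 103041 mod 20903 = 19429, so (103041/20903) = (19429/20903)
flip (19429/20903) -> (20903/19429): both odd, 19429 mod 4 = 1, 20903 mod 4 = 3, so the flip contributes +1; sign now +1
(20903/19429): 20903 mod 19429 = 1474, so (20903/19429) = (1474/19429)
factor out 2^1: 1474 = 2^1·737; with 19429 mod 8 = 5, (2/19429) = -1; sign now -1; continue with (737/19429)
flip (737/19429) -> (19429/737): both odd, 737 mod 4 = 1, 19429 mod 4 = 1, so the flip contributes +1; sign now -1
(19429/737): 19429 mod 737 = 267, so (19429/737) = (267/737)
flip (267/737) -> (737/267): both odd, 267 mod 4 = 3, 737 mod 4 = 1, so the flip contributes +1; sign now -1
(737/267): 737 mod 267 = 203, so (737/267) = (203/267)
flip (203/267) -> (267/203): both odd, 203 mod 4 = 3, 267 mod 4 = 3, so the flip contributes -1; sign now +1
(267/203): 267 mod 203 = 64, so (267/203) = (64/203)
factor out 2^6: 64 = 2^6·1; with 203 mod 8 = 3, (2/203) = -1; sign now +1; continue with (1/203)
reached (1/203) = 1, so the symbol is +1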